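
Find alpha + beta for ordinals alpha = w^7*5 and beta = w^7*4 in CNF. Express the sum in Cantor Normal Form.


Ordinal addition w^7*5 + w^7*4:
Both terms have the same exponent 7.
w^e*c + w^e*d = w^e*(c+d).
Result = w^7*(5+4) = w^7*9

w^7*9


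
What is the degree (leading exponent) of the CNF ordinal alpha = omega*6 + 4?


CNF: omega*6 + 4
The leading term is omega*6, which has exponent 1.

1


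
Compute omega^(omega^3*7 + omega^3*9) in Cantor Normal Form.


omega^(omega^3*7 + omega^3*9):
Both terms of the exponent have the same exponent 3, so they merge: omega^3*7 + omega^3*9 = omega^3*(7+9) = omega^3*16.
omega raised to a CNF ordinal is a single CNF term: Result = omega^(omega^3*16)

omega^(omega^3*16)


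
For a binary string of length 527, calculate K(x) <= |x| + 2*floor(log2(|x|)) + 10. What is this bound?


floor(log2(527)) = 9
2 * 9 = 18
K(x) <= 527 + 18 + 10 = 555

555


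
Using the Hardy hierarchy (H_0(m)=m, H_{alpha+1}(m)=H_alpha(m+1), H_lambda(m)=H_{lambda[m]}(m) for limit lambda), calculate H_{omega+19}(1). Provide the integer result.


H_{omega+19}(1):
Unwind the 19 successor steps: H_{omega+19}(1) = H_omega(1+19) = H_omega(20).
H_omega(m) = H_m(m) = m + m = 2m.
Result = 2 * 20 = 40

40


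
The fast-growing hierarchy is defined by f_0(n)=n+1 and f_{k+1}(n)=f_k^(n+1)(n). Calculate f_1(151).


f_1(151) = f_0^152(151)
f_0 adds 1 each time, applied 152 times.
f_1(151) = 151 + 152 = 303

303


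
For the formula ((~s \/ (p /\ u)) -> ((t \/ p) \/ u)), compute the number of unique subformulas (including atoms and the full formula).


Formula: ((~s \/ (p /\ u)) -> ((t \/ p) \/ u))
Subformulas found:
  1. u
  2. s
  3. t
  4. p
  5. ~s
  6. (p /\ u)
  7. (t \/ p)
  8. ((t \/ p) \/ u)
  9. (~s \/ (p /\ u))
  10. ((~s \/ (p /\ u)) -> ((t \/ p) \/ u))
Total distinct subformulas = 10

10


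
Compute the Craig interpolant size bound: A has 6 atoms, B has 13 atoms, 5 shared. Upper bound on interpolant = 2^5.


Shared atoms = 5
Craig interpolant size bound = 2^5
= 32

32


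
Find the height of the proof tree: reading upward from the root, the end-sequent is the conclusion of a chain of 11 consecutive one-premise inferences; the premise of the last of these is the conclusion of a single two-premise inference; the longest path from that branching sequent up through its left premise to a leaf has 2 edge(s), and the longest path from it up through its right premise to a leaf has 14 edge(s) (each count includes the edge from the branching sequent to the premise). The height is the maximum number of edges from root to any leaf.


Longest path through the left premise: 2 edges (measured from the branching sequent)
Longest path through the right premise: 14 edges
Height of the subtree rooted at the branching sequent: max(2, 14) = 14
The branching sequent sits 11 edges above the root (the chain of one-premise inferences), so height = 14 + 11 = 25

25


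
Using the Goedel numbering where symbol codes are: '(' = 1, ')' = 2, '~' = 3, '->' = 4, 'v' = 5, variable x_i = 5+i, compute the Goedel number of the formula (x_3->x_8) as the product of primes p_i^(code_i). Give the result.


Formula: (x_3->x_8)
Symbol codes: [1, 8, 4, 13, 2]
Primes: [2, 3, 5, 7, 11]
p_1^1 = 2^1 = 2
p_2^8 = 3^8 = 6561
p_3^4 = 5^4 = 625
p_4^13 = 7^13 = 96889010407
p_5^2 = 11^2 = 121
Product = 96147930588649458750

96147930588649458750


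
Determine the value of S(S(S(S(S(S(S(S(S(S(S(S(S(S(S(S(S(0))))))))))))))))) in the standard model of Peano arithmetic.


Counting successors applied to 0:
17 applications of S to 0 = 17

17


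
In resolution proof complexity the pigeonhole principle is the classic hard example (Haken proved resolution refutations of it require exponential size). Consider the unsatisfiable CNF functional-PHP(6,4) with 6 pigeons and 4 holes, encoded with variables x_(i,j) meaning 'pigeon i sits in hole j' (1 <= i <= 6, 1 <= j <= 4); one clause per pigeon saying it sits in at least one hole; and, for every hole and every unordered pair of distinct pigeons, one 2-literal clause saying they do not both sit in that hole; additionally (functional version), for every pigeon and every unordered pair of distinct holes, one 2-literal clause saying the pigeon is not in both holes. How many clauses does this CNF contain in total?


functional-PHP(6,4): 6 pigeons, 4 holes, 6*4 = 24 variables.
- pigeon clauses: one per pigeon -> 6 clauses
- hole clauses: 4 holes * C(6,2) = 4 * 15 -> 60 clauses
- functional clauses: 6 pigeons * C(4,2) = 6 * 6 -> 36 clauses
Total clauses = 6 + 60 + 36 = 102

102


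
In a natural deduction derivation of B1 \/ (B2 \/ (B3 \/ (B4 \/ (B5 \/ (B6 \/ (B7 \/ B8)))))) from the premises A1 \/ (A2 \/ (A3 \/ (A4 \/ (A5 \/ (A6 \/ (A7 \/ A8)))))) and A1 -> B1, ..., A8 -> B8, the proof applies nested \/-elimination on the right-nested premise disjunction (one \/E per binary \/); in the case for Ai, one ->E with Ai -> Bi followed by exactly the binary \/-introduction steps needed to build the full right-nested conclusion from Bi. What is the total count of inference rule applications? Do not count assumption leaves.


Constructive dilemma with 8 branches, all disjunctions right-nested:
- \/E: the premise has 7 binary \/, each eliminated once: 7 nodes.
- ->E: one per case (Ai with Ai -> Bi gives Bi): 8 nodes.
- \/I: in case i < n, Bi needs 1 step to form Bi \/ (B(i+1) \/ ...) and then i-1 steps to prepend B(i-1), ..., B1, i.e. i steps; in case i = n, B8 needs 7 prepend steps.
  \/I total = (1 + 2 + ... + 7) + 7 = 28 + 7 = 35 nodes.
Total = 7 + 8 + 35 = 50

50


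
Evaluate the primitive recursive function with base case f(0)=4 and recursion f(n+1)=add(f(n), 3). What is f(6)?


f(0) = 4
f(1) = add(f(0), 3) = add(4, 3) = 7
f(2) = add(f(1), 3) = add(7, 3) = 10
f(3) = add(f(2), 3) = add(10, 3) = 13
f(4) = add(f(3), 3) = add(13, 3) = 16
f(5) = add(f(4), 3) = add(16, 3) = 19
f(6) = add(f(5), 3) = add(19, 3) = 22


22


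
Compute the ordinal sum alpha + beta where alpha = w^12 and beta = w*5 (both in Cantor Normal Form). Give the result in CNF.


Ordinal addition w^12 + w*5:
Leading exponent of alpha (12) > leading exponent of beta (1).
Since alpha's term has higher exponent than beta's leading term,
the sum is simply alpha followed by beta.
Result = w^12 + w*5

w^12 + w*5


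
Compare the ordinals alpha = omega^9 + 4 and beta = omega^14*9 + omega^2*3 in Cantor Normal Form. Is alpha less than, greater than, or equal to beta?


Compare term by term from highest exponent:
alpha = omega^9 + 4
beta = omega^14*9 + omega^2*3
Term 1: alpha has omega^9*1, beta has omega^14*9
Term 2: alpha has omega^0*4, beta has omega^2*3
Result: alpha < beta

alpha < beta


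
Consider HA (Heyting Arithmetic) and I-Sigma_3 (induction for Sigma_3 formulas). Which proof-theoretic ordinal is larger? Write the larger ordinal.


Proof-theoretic ordinal of HA (Heyting Arithmetic): epsilon_0
Proof-theoretic ordinal of I-Sigma_3 (induction for Sigma_3 formulas): omega^(omega^(omega^omega))
Comparing: omega^(omega^(omega^omega)) < epsilon_0.
The larger ordinal is epsilon_0 (from HA (Heyting Arithmetic)).

epsilon_0


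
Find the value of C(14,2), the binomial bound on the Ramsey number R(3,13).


R(3,13) <= C(3+13-2, 3-1) = C(14, 2)
C(14, 2) = 14! / (2! * 12!)
= 91

91


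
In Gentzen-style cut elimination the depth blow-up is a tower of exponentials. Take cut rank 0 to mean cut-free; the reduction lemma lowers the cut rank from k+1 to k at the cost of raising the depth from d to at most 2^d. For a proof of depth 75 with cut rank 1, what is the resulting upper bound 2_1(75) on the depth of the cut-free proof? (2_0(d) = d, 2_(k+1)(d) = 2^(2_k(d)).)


Each rank reduction sends depth d to at most 2^d; cut rank r needs r reductions.
2_0(75) = 75
2_1(75) = 2^75 = 37778931862957161709568
Cut-free depth bound = 37778931862957161709568

37778931862957161709568


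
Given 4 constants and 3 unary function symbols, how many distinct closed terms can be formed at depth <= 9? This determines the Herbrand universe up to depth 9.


Herbrand terms by depth:
Depth 0: 4 constants
Depth 1: 12 new terms (running total: 16)
Depth 2: 36 new terms (running total: 52)
Depth 3: 108 new terms (running total: 160)
Depth 4: 324 new terms (running total: 484)
Depth 5: 972 new terms (running total: 1456)
Depth 6: 2916 new terms (running total: 4372)
Depth 7: 8748 new terms (running total: 13120)
Depth 8: 26244 new terms (running total: 39364)
Depth 9: 78732 new terms (running total: 118096)
Total distinct ground terms = 118096

118096


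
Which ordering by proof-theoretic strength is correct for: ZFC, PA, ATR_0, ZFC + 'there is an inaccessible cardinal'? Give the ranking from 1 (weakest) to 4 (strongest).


Ordering by consistency strength:
1. PA
2. ATR_0
3. ZFC
4. ZFC + 'there is an inaccessible cardinal'


ZFC=3, PA=1, ATR_0=2, ZFC + 'there is an inaccessible cardinal'=4


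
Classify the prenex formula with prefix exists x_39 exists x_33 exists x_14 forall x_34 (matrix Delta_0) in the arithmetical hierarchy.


Leading quantifier is exists, so the class is Sigma.
Number of quantifier blocks = alternations + 1 = 1 + 1 = 2.
Classification: Sigma_2

Sigma_2


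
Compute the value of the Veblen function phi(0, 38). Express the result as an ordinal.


phi(0, 38):
phi(0, beta) = omega^beta by definition.
phi(0, 38) = omega^38

omega^38


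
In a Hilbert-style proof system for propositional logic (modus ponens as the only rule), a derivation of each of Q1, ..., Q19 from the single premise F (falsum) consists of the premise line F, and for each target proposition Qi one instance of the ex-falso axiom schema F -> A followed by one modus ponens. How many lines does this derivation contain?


Ex falso, line by line:
- 1 premise line (F)
- 19 targets, each needing 1 axiom instance (F -> Qi) + 1 MP = 2 lines: 2 * 19 = 38
Total = 1 + 38 = 39 lines.

39


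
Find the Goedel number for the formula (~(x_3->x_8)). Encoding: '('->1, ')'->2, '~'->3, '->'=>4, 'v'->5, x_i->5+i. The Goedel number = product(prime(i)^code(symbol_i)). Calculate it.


Formula: (~(x_3->x_8))
Symbol codes: [1, 3, 1, 8, 4, 13, 2, 2]
Primes: [2, 3, 5, 7, 11, 13, 17, 19]
p_1^1 = 2^1 = 2
p_2^3 = 3^3 = 27
p_3^1 = 5^1 = 5
p_4^8 = 7^8 = 5764801
p_5^4 = 11^4 = 14641
p_6^13 = 13^13 = 302875106592253
p_7^2 = 17^2 = 289
p_8^2 = 19^2 = 361
Product = 720091110422864272329904196119590

720091110422864272329904196119590


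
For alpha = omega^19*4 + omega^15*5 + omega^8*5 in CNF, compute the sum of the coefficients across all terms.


CNF: omega^19*4 + omega^15*5 + omega^8*5
Coefficients: 4 + 5 + 5 = 14

14


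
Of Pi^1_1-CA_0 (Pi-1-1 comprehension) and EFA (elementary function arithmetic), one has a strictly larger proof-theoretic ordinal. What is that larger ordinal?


Proof-theoretic ordinal of Pi^1_1-CA_0 (Pi-1-1 comprehension): psi_0(Omega_omega)
Proof-theoretic ordinal of EFA (elementary function arithmetic): omega^3
Comparing: omega^3 < psi_0(Omega_omega).
The larger ordinal is psi_0(Omega_omega) (from Pi^1_1-CA_0 (Pi-1-1 comprehension)).

psi_0(Omega_omega)


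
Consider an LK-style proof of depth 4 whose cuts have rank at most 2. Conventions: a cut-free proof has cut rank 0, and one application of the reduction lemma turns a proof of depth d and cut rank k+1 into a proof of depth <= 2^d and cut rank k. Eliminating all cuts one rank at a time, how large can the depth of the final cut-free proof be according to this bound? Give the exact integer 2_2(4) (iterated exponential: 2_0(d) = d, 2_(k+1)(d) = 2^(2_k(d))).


Each rank reduction sends depth d to at most 2^d; cut rank r needs r reductions.
2_0(4) = 4
2_1(4) = 2^4 = 16
2_2(4) = 2^16 = 65536
Cut-free depth bound = 65536

65536


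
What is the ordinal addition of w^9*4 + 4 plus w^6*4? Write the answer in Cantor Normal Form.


Ordinal addition (w^9*4 + 4) + w^6*4:
alpha's leading term has exponent 9 > beta's exponent 6, so it survives.
alpha's tail term has exponent 0 < beta's exponent 6, so it is absorbed by beta.
In ordinal addition, any term followed by a strictly larger-exponent term is absorbed.
Result = w^9*4 + w^6*4

w^9*4 + w^6*4


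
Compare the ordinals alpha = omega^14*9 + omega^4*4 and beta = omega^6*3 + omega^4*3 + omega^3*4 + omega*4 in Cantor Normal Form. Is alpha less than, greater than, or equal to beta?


Compare term by term from highest exponent:
alpha = omega^14*9 + omega^4*4
beta = omega^6*3 + omega^4*3 + omega^3*4 + omega*4
Term 1: alpha has omega^14*9, beta has omega^6*3
Term 2: alpha has omega^4*4, beta has omega^4*3
Term 3: alpha has omega^0*0, beta has omega^3*4
Term 4: alpha has omega^0*0, beta has omega^1*4
Result: alpha > beta

alpha > beta


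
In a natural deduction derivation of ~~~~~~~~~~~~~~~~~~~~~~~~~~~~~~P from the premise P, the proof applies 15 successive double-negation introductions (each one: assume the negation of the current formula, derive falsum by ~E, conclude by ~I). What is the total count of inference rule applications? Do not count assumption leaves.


Each double-negation introduction (from C infer ~~C) uses 2 inference nodes: one ~E (C and ~C give falsum) and one ~I (discharge ~C).
15 double negations = 15 * 2 = 30 inference nodes.

30


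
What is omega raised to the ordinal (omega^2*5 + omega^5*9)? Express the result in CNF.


omega^(omega^2*5 + omega^5*9):
In ordinal addition a term is absorbed by a following term of strictly larger exponent: 2 < 5, so omega^2*5 + omega^5*9 = omega^5*9.
omega raised to a CNF ordinal is a single CNF term: Result = omega^(omega^5*9)

omega^(omega^5*9)


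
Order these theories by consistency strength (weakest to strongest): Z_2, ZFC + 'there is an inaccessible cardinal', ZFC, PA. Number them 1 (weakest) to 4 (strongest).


Ordering by consistency strength:
1. PA
2. Z_2
3. ZFC
4. ZFC + 'there is an inaccessible cardinal'


Z_2=2, ZFC + 'there is an inaccessible cardinal'=4, ZFC=3, PA=1


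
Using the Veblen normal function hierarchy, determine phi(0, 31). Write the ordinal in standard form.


phi(0, 31):
phi(0, beta) = omega^beta by definition.
phi(0, 31) = omega^31

omega^31


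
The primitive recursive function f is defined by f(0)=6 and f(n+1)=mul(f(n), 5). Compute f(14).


f(0) = 6
f(1) = mul(f(0), 5) = mul(6, 5) = 30
f(2) = mul(f(1), 5) = mul(30, 5) = 150
f(3) = mul(f(2), 5) = mul(150, 5) = 750
f(4) = mul(f(3), 5) = mul(750, 5) = 3750
f(5) = mul(f(4), 5) = mul(3750, 5) = 18750
f(6) = mul(f(5), 5) = mul(18750, 5) = 93750
f(7) = mul(f(6), 5) = mul(93750, 5) = 468750
f(8) = mul(f(7), 5) = mul(468750, 5) = 2343750
f(9) = mul(f(8), 5) = mul(2343750, 5) = 11718750
f(10) = mul(f(9), 5) = mul(11718750, 5) = 58593750
f(11) = mul(f(10), 5) = mul(58593750, 5) = 292968750
f(12) = mul(f(11), 5) = mul(292968750, 5) = 1464843750
f(13) = mul(f(12), 5) = mul(1464843750, 5) = 7324218750
f(14) = mul(f(13), 5) = mul(7324218750, 5) = 36621093750


36621093750


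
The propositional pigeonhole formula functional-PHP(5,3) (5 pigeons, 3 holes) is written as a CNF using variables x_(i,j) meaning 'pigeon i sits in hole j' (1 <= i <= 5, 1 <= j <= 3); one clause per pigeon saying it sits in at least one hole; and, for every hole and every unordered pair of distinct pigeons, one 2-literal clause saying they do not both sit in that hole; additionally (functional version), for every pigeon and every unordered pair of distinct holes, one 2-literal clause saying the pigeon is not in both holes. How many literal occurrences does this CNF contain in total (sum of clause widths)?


functional-PHP(5,3): 5 pigeons, 3 holes, 5*3 = 15 variables.
- pigeon clauses: one per pigeon -> 5 clauses of width 3 -> 15 literals
- hole clauses: 3 holes * C(5,2) = 3 * 10 -> 30 clauses of width 2 -> 60 literals
- functional clauses: 5 pigeons * C(3,2) = 5 * 3 -> 15 clauses of width 2 -> 30 literals
Total literal occurrences = 15 + 60 + 30 = 105

105


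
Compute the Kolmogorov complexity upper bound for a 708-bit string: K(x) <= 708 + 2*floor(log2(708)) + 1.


floor(log2(708)) = 9
2 * 9 = 18
K(x) <= 708 + 18 + 1 = 727

727


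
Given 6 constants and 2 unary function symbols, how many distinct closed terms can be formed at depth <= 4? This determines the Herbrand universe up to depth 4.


Herbrand terms by depth:
Depth 0: 6 constants
Depth 1: 12 new terms (running total: 18)
Depth 2: 24 new terms (running total: 42)
Depth 3: 48 new terms (running total: 90)
Depth 4: 96 new terms (running total: 186)
Total distinct ground terms = 186

186


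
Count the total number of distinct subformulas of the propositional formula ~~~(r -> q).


Formula: ~~~(r -> q)
Subformulas found:
  1. q
  2. r
  3. (r -> q)
  4. ~(r -> q)
  5. ~~(r -> q)
  6. ~~~(r -> q)
Total distinct subformulas = 6

6


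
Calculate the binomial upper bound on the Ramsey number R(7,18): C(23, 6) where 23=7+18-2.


R(7,18) <= C(7+18-2, 7-1) = C(23, 6)
C(23, 6) = 23! / (6! * 17!)
= 100947

100947


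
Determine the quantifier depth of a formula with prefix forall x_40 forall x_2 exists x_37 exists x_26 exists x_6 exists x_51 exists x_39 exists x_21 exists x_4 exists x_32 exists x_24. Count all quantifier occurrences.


Quantifier prefix has 11 quantifier symbols.
Quantifier depth = 11

11


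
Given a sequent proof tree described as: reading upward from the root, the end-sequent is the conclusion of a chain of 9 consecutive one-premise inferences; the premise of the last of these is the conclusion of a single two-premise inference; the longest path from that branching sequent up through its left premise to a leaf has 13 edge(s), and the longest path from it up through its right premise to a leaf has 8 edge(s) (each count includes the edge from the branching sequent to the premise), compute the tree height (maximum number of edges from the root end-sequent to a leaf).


Longest path through the left premise: 13 edges (measured from the branching sequent)
Longest path through the right premise: 8 edges
Height of the subtree rooted at the branching sequent: max(13, 8) = 13
The branching sequent sits 9 edges above the root (the chain of one-premise inferences), so height = 13 + 9 = 22

22


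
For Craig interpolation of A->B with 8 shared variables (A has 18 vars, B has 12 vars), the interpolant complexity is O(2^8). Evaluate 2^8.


Shared atoms = 8
Craig interpolant size bound = 2^8
= 256

256


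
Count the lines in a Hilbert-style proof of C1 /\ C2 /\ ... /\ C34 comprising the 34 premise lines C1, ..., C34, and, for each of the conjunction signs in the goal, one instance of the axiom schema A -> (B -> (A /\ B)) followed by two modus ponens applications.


Conjoining 34 premises:
- 34 premise lines
- the goal has 33 conjunction signs; each costs 1 axiom instance + 2 MP = 3 lines: 3 * 33 = 99
Total = 34 + 99 = 133 lines.

133


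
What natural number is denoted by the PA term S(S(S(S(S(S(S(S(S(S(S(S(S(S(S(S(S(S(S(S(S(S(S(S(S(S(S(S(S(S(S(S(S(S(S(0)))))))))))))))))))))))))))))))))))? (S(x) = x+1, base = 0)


Counting successors applied to 0:
35 applications of S to 0 = 35

35


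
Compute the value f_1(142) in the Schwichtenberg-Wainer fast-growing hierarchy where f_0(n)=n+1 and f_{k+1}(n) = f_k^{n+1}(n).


f_1(142) = f_0^143(142)
f_0 adds 1 each time, applied 143 times.
f_1(142) = 142 + 143 = 285

285


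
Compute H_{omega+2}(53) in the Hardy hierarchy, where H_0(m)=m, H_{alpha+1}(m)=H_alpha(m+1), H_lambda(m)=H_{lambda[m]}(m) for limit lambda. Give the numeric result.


H_{omega+2}(53):
Unwind the 2 successor steps: H_{omega+2}(53) = H_omega(53+2) = H_omega(55).
H_omega(m) = H_m(m) = m + m = 2m.
Result = 2 * 55 = 110

110


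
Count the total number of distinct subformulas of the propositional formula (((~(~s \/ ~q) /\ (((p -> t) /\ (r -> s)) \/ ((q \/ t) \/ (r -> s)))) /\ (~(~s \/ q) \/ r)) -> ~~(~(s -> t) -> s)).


Formula: (((~(~s \/ ~q) /\ (((p -> t) /\ (r -> s)) \/ ((q \/ t) \/ (r -> s)))) /\ (~(~s \/ q) \/ r)) -> ~~(~(s -> t) -> s))
Subformulas found:
  1. r
  2. q
  3. s
  4. t
  5. p
  6. ~s
  7. ~q
  8. (q \/ t)
  9. (s -> t)
  10. (p -> t)
  11. (r -> s)
  12. ~(s -> t)
  13. (~s \/ q)
  14. (~s \/ ~q)
  15. ~(~s \/ q)
  16. ~(~s \/ ~q)
  17. (~(s -> t) -> s)
  18. (~(~s \/ q) \/ r)
  19. ~(~(s -> t) -> s)
  20. ~~(~(s -> t) -> s)
  21. ((p -> t) /\ (r -> s))
  22. ((q \/ t) \/ (r -> s))
  23. (((p -> t) /\ (r -> s)) \/ ((q \/ t) \/ (r -> s)))
  24. (~(~s \/ ~q) /\ (((p -> t) /\ (r -> s)) \/ ((q \/ t) \/ (r -> s))))
  25. ((~(~s \/ ~q) /\ (((p -> t) /\ (r -> s)) \/ ((q \/ t) \/ (r -> s)))) /\ (~(~s \/ q) \/ r))
  26. (((~(~s \/ ~q) /\ (((p -> t) /\ (r -> s)) \/ ((q \/ t) \/ (r -> s)))) /\ (~(~s \/ q) \/ r)) -> ~~(~(s -> t) -> s))
Total distinct subformulas = 26

26


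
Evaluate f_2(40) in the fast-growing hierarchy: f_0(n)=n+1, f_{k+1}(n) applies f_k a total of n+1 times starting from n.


f_2(40) = f_1^41(40)
f_1(m) = 2m + 1.
Iterating: f_1^k(n) = 2^k*(n+1) - 1.
f_2(40) = 2^41*(40+1) - 1 = 2199023255552*41 - 1 = 90159953477631

90159953477631


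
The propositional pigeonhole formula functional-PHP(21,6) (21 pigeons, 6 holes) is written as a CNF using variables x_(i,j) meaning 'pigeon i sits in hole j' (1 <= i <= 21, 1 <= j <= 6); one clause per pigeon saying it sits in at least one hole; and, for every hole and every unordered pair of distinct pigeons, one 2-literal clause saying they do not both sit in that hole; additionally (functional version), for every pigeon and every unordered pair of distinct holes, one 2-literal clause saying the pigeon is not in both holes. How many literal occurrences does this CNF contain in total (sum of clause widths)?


functional-PHP(21,6): 21 pigeons, 6 holes, 21*6 = 126 variables.
- pigeon clauses: one per pigeon -> 21 clauses of width 6 -> 126 literals
- hole clauses: 6 holes * C(21,2) = 6 * 210 -> 1260 clauses of width 2 -> 2520 literals
- functional clauses: 21 pigeons * C(6,2) = 21 * 15 -> 315 clauses of width 2 -> 630 literals
Total literal occurrences = 126 + 2520 + 630 = 3276

3276


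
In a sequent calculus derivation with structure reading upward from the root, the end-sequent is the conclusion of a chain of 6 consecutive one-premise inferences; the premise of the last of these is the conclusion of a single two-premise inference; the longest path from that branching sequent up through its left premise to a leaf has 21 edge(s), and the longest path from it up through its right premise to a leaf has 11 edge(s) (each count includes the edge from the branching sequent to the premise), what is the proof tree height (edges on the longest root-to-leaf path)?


Longest path through the left premise: 21 edges (measured from the branching sequent)
Longest path through the right premise: 11 edges
Height of the subtree rooted at the branching sequent: max(21, 11) = 21
The branching sequent sits 6 edges above the root (the chain of one-premise inferences), so height = 21 + 6 = 27

27


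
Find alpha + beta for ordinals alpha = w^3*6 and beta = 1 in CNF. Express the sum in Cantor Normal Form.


Ordinal addition w^3*6 + 1:
Leading exponent of alpha (3) > leading exponent of beta (0).
Since alpha's term has higher exponent than beta's leading term,
the sum is simply alpha followed by beta.
Result = w^3*6 + 1

w^3*6 + 1


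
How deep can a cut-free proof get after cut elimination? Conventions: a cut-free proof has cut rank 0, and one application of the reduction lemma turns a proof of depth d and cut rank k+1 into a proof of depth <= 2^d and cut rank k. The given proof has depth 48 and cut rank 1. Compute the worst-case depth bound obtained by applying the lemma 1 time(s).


Each rank reduction sends depth d to at most 2^d; cut rank r needs r reductions.
2_0(48) = 48
2_1(48) = 2^48 = 281474976710656
Cut-free depth bound = 281474976710656

281474976710656


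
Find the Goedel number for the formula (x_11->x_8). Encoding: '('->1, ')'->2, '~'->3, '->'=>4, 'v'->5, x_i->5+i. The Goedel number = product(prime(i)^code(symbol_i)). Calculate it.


Formula: (x_11->x_8)
Symbol codes: [1, 16, 4, 13, 2]
Primes: [2, 3, 5, 7, 11]
p_1^1 = 2^1 = 2
p_2^16 = 3^16 = 43046721
p_3^4 = 5^4 = 625
p_4^13 = 7^13 = 96889010407
p_5^2 = 11^2 = 121
Product = 630826572592129098858750

630826572592129098858750


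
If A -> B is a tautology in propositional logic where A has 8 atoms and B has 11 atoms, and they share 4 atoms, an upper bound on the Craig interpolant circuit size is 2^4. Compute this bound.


Shared atoms = 4
Craig interpolant size bound = 2^4
= 16

16


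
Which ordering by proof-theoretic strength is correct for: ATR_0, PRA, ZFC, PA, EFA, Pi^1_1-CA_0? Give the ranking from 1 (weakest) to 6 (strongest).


Ordering by consistency strength:
1. EFA
2. PRA
3. PA
4. ATR_0
5. Pi^1_1-CA_0
6. ZFC


ATR_0=4, PRA=2, ZFC=6, PA=3, EFA=1, Pi^1_1-CA_0=5


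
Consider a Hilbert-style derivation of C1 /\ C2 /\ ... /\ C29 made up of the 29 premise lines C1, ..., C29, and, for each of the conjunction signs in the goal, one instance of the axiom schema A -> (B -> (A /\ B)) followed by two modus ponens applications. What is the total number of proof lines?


Conjoining 29 premises:
- 29 premise lines
- the goal has 28 conjunction signs; each costs 1 axiom instance + 2 MP = 3 lines: 3 * 28 = 84
Total = 29 + 84 = 113 lines.

113


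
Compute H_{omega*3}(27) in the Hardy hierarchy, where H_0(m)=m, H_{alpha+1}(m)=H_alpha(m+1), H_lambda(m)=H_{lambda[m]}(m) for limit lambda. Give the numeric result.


H_{omega*3}(27):
For the Hardy hierarchy, H_{omega*k}(n) = 2^k * n.
2^3 = 8.
8 * 27 = 216

216


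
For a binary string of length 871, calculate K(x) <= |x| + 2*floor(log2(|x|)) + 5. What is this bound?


floor(log2(871)) = 9
2 * 9 = 18
K(x) <= 871 + 18 + 5 = 894

894


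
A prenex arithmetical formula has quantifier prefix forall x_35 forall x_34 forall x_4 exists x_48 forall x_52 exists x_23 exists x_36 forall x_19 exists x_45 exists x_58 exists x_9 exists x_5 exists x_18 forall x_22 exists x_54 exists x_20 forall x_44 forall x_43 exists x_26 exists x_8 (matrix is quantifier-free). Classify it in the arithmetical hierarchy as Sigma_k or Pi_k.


Leading quantifier is forall, so the class is Pi.
Number of quantifier blocks = alternations + 1 = 9 + 1 = 10.
Classification: Pi_10

Pi_10


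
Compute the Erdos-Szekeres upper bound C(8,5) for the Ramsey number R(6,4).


R(6,4) <= C(6+4-2, 6-1) = C(8, 5)
C(8, 5) = 8! / (5! * 3!)
= 56

56


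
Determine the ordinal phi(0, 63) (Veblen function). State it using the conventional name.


phi(0, 63):
phi(0, beta) = omega^beta by definition.
phi(0, 63) = omega^63

omega^63


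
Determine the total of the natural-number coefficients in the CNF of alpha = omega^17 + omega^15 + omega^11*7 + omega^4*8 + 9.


CNF: omega^17 + omega^15 + omega^11*7 + omega^4*8 + 9
Coefficients: 1 + 1 + 7 + 8 + 9 = 26

26


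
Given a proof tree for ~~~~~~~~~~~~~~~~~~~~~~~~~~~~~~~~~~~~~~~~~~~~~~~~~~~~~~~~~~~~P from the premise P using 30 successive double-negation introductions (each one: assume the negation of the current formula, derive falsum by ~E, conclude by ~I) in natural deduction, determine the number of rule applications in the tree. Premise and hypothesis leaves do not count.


Each double-negation introduction (from C infer ~~C) uses 2 inference nodes: one ~E (C and ~C give falsum) and one ~I (discharge ~C).
30 double negations = 30 * 2 = 60 inference nodes.

60


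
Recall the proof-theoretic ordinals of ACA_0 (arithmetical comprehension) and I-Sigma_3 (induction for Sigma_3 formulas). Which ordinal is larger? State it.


Proof-theoretic ordinal of ACA_0 (arithmetical comprehension): epsilon_0
Proof-theoretic ordinal of I-Sigma_3 (induction for Sigma_3 formulas): omega^(omega^(omega^omega))
Comparing: omega^(omega^(omega^omega)) < epsilon_0.
The larger ordinal is epsilon_0 (from ACA_0 (arithmetical comprehension)).

epsilon_0


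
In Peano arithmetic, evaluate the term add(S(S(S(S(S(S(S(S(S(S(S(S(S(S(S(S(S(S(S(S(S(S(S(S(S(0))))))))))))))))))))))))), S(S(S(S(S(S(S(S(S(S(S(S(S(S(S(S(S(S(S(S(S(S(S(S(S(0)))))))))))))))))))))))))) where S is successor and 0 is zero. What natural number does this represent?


add(S^25(0), S^25(0)):
S^25(0) = 25
S^25(0) = 25
25 + 25 = 50

50


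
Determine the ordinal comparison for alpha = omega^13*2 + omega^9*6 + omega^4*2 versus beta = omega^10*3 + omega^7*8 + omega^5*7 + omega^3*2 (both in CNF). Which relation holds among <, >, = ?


Compare term by term from highest exponent:
alpha = omega^13*2 + omega^9*6 + omega^4*2
beta = omega^10*3 + omega^7*8 + omega^5*7 + omega^3*2
Term 1: alpha has omega^13*2, beta has omega^10*3
Term 2: alpha has omega^9*6, beta has omega^7*8
Term 3: alpha has omega^4*2, beta has omega^5*7
Term 4: alpha has omega^0*0, beta has omega^3*2
Result: alpha > beta

alpha > beta


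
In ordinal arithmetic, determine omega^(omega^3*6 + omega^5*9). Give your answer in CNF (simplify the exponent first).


omega^(omega^3*6 + omega^5*9):
In ordinal addition a term is absorbed by a following term of strictly larger exponent: 3 < 5, so omega^3*6 + omega^5*9 = omega^5*9.
omega raised to a CNF ordinal is a single CNF term: Result = omega^(omega^5*9)

omega^(omega^5*9)


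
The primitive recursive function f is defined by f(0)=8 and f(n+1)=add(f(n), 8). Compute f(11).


f(0) = 8
f(1) = add(f(0), 8) = add(8, 8) = 16
f(2) = add(f(1), 8) = add(16, 8) = 24
f(3) = add(f(2), 8) = add(24, 8) = 32
f(4) = add(f(3), 8) = add(32, 8) = 40
f(5) = add(f(4), 8) = add(40, 8) = 48
f(6) = add(f(5), 8) = add(48, 8) = 56
f(7) = add(f(6), 8) = add(56, 8) = 64
f(8) = add(f(7), 8) = add(64, 8) = 72
f(9) = add(f(8), 8) = add(72, 8) = 80
f(10) = add(f(9), 8) = add(80, 8) = 88
f(11) = add(f(10), 8) = add(88, 8) = 96


96


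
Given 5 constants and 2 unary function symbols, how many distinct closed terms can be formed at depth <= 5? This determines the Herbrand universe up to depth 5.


Herbrand terms by depth:
Depth 0: 5 constants
Depth 1: 10 new terms (running total: 15)
Depth 2: 20 new terms (running total: 35)
Depth 3: 40 new terms (running total: 75)
Depth 4: 80 new terms (running total: 155)
Depth 5: 160 new terms (running total: 315)
Total distinct ground terms = 315

315


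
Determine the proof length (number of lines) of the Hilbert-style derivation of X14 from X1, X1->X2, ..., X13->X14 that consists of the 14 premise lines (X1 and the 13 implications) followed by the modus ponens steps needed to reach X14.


We have 14 premise lines: X1 and 13 implications.
Each implication is detached once by MP, giving 13 MP lines.
14 premise lines + 13 MP lines = 27 total lines.

27


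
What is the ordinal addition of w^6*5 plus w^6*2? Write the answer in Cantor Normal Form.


Ordinal addition w^6*5 + w^6*2:
Both terms have the same exponent 6.
w^e*c + w^e*d = w^e*(c+d).
Result = w^6*(5+2) = w^6*7

w^6*7


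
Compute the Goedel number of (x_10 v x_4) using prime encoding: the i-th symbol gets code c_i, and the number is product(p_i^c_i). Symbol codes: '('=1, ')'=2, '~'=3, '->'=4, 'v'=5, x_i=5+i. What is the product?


Formula: (x_10 v x_4)
Symbol codes: [1, 15, 5, 9, 2]
Primes: [2, 3, 5, 7, 11]
p_1^1 = 2^1 = 2
p_2^15 = 3^15 = 14348907
p_3^5 = 5^5 = 3125
p_4^9 = 7^9 = 40353607
p_5^2 = 11^2 = 121
Product = 437891553930396431250

437891553930396431250


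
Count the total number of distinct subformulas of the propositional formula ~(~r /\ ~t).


Formula: ~(~r /\ ~t)
Subformulas found:
  1. r
  2. t
  3. ~t
  4. ~r
  5. (~r /\ ~t)
  6. ~(~r /\ ~t)
Total distinct subformulas = 6

6


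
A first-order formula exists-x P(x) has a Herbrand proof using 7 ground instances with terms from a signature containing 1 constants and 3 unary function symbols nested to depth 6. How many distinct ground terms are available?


Herbrand terms by depth:
Depth 0: 1 constants
Depth 1: 3 new terms (running total: 4)
Depth 2: 9 new terms (running total: 13)
Depth 3: 27 new terms (running total: 40)
Depth 4: 81 new terms (running total: 121)
Depth 5: 243 new terms (running total: 364)
Depth 6: 729 new terms (running total: 1093)
Total distinct ground terms = 1093

1093


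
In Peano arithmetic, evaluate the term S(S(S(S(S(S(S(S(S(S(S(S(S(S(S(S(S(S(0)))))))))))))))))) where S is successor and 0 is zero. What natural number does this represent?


Counting successors applied to 0:
18 applications of S to 0 = 18

18


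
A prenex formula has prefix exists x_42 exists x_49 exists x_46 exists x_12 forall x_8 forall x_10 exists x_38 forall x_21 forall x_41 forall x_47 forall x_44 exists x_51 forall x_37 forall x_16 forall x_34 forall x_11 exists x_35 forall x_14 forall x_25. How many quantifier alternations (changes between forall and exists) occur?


Walk the prefix and count type changes:
  position 1: exists -> exists
  position 2: exists -> exists
  position 3: exists -> exists
  position 4: exists -> forall <-- alternation
  position 5: forall -> forall
  position 6: forall -> exists <-- alternation
  position 7: exists -> forall <-- alternation
  position 8: forall -> forall
  position 9: forall -> forall
  position 10: forall -> forall
  position 11: forall -> exists <-- alternation
  position 12: exists -> forall <-- alternation
  position 13: forall -> forall
  position 14: forall -> forall
  position 15: forall -> forall
  position 16: forall -> exists <-- alternation
  position 17: exists -> forall <-- alternation
  position 18: forall -> forall
Total alternations = 7

7


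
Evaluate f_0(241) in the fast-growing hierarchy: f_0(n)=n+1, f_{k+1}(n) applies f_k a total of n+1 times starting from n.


f_0(241) = 241 + 1 = 242

242


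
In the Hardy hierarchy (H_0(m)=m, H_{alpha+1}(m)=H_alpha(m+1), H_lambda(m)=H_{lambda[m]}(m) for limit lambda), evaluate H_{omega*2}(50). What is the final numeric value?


H_{omega*2}(50):
For the Hardy hierarchy, H_{omega*k}(n) = 2^k * n.
2^2 = 4.
4 * 50 = 200

200


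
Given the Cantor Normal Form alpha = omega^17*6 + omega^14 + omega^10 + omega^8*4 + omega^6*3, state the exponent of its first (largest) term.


CNF: omega^17*6 + omega^14 + omega^10 + omega^8*4 + omega^6*3
The leading term is omega^17*6, which has exponent 17.

17


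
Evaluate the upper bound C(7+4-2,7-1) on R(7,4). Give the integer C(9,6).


R(7,4) <= C(7+4-2, 7-1) = C(9, 6)
C(9, 6) = 9! / (6! * 3!)
= 84

84


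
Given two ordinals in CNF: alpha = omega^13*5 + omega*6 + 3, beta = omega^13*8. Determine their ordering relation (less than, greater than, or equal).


Compare term by term from highest exponent:
alpha = omega^13*5 + omega*6 + 3
beta = omega^13*8
Term 1: alpha has omega^13*5, beta has omega^13*8
Term 2: alpha has omega^1*6, beta has omega^0*0
Term 3: alpha has omega^0*3, beta has omega^0*0
Result: alpha < beta

alpha < beta


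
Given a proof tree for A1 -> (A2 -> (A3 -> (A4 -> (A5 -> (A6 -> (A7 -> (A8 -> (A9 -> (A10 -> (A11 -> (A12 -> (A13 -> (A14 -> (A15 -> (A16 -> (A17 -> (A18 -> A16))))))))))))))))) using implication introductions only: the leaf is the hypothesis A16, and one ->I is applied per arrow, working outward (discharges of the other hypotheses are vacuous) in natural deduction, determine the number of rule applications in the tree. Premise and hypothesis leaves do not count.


The formula has 18 arrows (->); its innermost consequent A16 is one of the antecedents,
so the proof starts from the hypothesis leaf A16 (not a rule application) and closes one arrow per ->I.
Building A1 -> (A2 -> (A3 -> (A4 -> (A5 -> (A6 -> (A7 -> (A8 -> (A9 -> (A10 -> (A11 -> (A12 -> (A13 -> (A14 -> (A15 -> (A16 -> (A17 -> (A18 -> A16))))))))))))))))) therefore takes 18 nested implication introductions.
Total inference nodes = 18

18


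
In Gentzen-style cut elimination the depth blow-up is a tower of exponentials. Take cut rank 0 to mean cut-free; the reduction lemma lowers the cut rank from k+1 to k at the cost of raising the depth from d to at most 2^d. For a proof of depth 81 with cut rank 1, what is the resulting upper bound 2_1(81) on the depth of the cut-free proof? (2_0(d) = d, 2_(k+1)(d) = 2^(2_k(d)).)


Each rank reduction sends depth d to at most 2^d; cut rank r needs r reductions.
2_0(81) = 81
2_1(81) = 2^81 = 2417851639229258349412352
Cut-free depth bound = 2417851639229258349412352

2417851639229258349412352


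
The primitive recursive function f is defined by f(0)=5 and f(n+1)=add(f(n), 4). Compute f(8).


f(0) = 5
f(1) = add(f(0), 4) = add(5, 4) = 9
f(2) = add(f(1), 4) = add(9, 4) = 13
f(3) = add(f(2), 4) = add(13, 4) = 17
f(4) = add(f(3), 4) = add(17, 4) = 21
f(5) = add(f(4), 4) = add(21, 4) = 25
f(6) = add(f(5), 4) = add(25, 4) = 29
f(7) = add(f(6), 4) = add(29, 4) = 33
f(8) = add(f(7), 4) = add(33, 4) = 37


37


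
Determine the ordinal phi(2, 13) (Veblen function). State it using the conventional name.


phi(2, 13):
phi(2, beta) = zeta_beta (the beta-th zeta number, fixed point of epsilon).
phi(2, 13) = zeta_13

zeta_13


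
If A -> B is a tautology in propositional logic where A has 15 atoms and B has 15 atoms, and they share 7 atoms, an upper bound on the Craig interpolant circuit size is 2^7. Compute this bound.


Shared atoms = 7
Craig interpolant size bound = 2^7
= 128

128


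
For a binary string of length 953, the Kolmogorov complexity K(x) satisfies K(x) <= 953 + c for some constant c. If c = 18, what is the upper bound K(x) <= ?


K(x) <= |x| + c = 953 + 18 = 971

971


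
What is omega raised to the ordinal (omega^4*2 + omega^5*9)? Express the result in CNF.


omega^(omega^4*2 + omega^5*9):
In ordinal addition a term is absorbed by a following term of strictly larger exponent: 4 < 5, so omega^4*2 + omega^5*9 = omega^5*9.
omega raised to a CNF ordinal is a single CNF term: Result = omega^(omega^5*9)

omega^(omega^5*9)


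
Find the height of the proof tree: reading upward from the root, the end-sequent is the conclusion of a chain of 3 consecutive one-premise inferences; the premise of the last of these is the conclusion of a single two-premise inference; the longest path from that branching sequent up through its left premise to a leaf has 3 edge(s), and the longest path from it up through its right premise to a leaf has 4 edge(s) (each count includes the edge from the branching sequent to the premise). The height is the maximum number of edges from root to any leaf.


Longest path through the left premise: 3 edges (measured from the branching sequent)
Longest path through the right premise: 4 edges
Height of the subtree rooted at the branching sequent: max(3, 4) = 4
The branching sequent sits 3 edges above the root (the chain of one-premise inferences), so height = 4 + 3 = 7

7


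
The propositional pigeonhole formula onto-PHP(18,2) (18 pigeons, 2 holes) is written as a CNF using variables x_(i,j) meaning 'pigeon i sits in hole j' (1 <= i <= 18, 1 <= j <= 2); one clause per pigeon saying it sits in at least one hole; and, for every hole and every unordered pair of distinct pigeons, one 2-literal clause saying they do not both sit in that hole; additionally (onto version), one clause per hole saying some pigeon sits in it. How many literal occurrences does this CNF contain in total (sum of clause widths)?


onto-PHP(18,2): 18 pigeons, 2 holes, 18*2 = 36 variables.
- pigeon clauses: one per pigeon -> 18 clauses of width 2 -> 36 literals
- hole clauses: 2 holes * C(18,2) = 2 * 153 -> 306 clauses of width 2 -> 612 literals
- onto clauses: one per hole -> 2 clauses of width 18 -> 36 literals
Total literal occurrences = 36 + 612 + 36 = 684

684


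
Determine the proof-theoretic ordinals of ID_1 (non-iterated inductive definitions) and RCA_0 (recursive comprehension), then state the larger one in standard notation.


Proof-theoretic ordinal of ID_1 (non-iterated inductive definitions): psi_0(epsilon_{Omega+1})
Proof-theoretic ordinal of RCA_0 (recursive comprehension): omega^omega
Comparing: omega^omega < psi_0(epsilon_{Omega+1}).
The larger ordinal is psi_0(epsilon_{Omega+1}) (from ID_1 (non-iterated inductive definitions)).

psi_0(epsilon_{Omega+1})
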